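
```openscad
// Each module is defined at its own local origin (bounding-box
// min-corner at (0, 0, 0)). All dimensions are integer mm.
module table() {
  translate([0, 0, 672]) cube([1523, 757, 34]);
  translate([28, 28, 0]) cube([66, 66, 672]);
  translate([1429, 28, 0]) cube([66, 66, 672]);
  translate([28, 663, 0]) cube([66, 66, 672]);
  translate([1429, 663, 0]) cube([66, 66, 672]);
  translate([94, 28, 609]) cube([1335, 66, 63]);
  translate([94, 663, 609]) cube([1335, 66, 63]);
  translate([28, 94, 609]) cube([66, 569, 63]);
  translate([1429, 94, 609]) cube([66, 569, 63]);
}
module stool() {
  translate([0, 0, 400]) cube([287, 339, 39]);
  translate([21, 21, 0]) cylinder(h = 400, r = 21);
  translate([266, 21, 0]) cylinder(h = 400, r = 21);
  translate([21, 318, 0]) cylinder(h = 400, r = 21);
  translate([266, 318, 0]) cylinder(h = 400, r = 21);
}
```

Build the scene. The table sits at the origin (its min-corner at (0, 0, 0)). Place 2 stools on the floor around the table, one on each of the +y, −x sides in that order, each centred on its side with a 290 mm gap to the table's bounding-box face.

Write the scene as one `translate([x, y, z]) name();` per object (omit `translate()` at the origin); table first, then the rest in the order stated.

table();
translate([618, 1047, 0]) stool();
translate([-577, 209, 0]) stool();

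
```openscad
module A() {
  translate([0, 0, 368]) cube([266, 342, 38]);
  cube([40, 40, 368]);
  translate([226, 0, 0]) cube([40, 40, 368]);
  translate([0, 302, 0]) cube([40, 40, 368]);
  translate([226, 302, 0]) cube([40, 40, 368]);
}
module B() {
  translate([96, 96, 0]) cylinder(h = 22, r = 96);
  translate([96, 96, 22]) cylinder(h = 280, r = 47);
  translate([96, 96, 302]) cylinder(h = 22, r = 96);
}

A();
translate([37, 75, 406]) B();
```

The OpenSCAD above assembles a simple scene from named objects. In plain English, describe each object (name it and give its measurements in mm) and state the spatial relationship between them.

A is a simple wooden stool: a rectangular seat 266 mm (x) by 342 mm (y), 38 mm thick, top face at z = 406 mm, on four square legs, each 40×40 mm in cross-section. The legs rest on z = 0, each flush with a corner of the seat.

B is a spool: two coaxial disc flanges of radius 96 mm and thickness 22 mm, joined by a core cylinder of radius 47 mm and height 280 mm. The lower flange rests on z = 0 and the three cylinders share a vertical axis.

The spool is on top of the stool, centred.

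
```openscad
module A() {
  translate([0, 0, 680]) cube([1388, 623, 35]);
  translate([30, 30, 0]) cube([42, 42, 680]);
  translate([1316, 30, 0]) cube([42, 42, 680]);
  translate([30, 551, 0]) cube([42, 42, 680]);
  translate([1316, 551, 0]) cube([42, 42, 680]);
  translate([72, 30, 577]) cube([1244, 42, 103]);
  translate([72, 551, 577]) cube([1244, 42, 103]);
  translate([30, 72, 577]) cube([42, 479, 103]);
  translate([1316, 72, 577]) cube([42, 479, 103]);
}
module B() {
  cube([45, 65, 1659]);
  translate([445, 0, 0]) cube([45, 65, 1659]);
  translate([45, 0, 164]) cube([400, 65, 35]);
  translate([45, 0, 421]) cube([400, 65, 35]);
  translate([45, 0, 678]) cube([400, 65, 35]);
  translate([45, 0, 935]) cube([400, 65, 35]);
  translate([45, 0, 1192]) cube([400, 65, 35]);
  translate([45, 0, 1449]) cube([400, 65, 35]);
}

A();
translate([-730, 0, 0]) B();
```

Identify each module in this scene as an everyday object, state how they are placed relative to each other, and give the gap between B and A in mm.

A is a table. B is a ladder. The ladder is on the floor beside the table on its −x side. The gap between the ladder and the table is 240 mm.

The ladder's nearest face is 240 mm from the table's −x face.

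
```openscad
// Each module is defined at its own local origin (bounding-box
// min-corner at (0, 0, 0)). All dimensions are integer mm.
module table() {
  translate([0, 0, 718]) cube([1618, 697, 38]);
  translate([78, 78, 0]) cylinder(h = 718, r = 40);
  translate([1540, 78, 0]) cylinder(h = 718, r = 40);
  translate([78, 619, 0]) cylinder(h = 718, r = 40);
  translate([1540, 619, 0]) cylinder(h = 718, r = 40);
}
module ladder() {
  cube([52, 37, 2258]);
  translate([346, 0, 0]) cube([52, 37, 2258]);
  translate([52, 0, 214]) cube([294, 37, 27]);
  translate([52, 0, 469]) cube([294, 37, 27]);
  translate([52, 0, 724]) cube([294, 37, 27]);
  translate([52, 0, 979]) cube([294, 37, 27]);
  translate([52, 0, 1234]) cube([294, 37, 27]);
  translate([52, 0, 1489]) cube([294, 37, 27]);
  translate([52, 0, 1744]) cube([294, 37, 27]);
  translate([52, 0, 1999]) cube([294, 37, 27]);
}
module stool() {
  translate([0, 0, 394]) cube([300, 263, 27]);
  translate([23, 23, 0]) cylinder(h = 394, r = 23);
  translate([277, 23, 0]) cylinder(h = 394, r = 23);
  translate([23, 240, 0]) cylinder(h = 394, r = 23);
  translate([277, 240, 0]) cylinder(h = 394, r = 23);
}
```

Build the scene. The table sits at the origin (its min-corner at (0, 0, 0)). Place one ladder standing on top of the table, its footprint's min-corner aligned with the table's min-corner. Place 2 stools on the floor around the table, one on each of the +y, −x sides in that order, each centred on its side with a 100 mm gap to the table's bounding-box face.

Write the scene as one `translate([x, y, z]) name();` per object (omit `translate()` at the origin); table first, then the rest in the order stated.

table();
translate([0, 0, 756]) ladder();
translate([659, 797, 0]) stool();
translate([-400, 217, 0]) stool();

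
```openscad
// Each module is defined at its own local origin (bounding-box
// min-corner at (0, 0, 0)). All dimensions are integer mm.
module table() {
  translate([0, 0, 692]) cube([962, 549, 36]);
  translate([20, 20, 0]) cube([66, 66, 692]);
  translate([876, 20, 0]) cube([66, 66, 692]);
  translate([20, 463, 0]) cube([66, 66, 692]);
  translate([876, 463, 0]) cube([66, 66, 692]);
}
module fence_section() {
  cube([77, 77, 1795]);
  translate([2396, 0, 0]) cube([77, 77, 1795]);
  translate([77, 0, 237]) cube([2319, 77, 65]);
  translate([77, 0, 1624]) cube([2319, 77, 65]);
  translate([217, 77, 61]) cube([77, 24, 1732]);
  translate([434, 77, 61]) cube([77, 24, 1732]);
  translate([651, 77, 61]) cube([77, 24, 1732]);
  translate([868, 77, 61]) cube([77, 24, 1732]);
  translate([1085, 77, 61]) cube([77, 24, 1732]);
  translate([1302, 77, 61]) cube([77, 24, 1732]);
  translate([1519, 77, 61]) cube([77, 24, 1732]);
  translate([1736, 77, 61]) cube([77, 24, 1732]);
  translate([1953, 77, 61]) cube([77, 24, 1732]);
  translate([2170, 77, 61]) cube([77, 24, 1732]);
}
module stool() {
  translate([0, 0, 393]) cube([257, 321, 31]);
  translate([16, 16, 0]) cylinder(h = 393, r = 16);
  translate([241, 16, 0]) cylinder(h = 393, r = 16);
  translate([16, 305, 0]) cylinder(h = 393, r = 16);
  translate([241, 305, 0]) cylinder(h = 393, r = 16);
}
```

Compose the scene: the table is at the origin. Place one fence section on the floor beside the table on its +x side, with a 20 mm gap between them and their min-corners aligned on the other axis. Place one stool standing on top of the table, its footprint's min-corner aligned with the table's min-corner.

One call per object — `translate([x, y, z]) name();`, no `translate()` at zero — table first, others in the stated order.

table();
translate([982, 0, 0]) fence_section();
translate([0, 0, 728]) stool();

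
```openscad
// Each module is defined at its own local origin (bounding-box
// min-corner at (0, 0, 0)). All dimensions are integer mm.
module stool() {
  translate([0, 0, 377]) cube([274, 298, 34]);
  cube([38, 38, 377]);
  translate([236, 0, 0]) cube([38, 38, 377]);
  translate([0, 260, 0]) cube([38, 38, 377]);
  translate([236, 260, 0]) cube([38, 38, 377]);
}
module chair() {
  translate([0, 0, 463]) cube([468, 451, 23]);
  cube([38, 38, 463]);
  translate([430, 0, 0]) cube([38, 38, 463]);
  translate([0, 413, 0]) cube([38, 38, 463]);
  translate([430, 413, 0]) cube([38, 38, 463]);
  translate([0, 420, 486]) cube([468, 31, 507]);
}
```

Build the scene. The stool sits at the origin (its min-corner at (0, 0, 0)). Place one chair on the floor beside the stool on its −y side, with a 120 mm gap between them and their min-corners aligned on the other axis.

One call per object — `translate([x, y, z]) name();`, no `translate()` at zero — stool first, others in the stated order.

stool();
translate([0, -571, 0]) chair();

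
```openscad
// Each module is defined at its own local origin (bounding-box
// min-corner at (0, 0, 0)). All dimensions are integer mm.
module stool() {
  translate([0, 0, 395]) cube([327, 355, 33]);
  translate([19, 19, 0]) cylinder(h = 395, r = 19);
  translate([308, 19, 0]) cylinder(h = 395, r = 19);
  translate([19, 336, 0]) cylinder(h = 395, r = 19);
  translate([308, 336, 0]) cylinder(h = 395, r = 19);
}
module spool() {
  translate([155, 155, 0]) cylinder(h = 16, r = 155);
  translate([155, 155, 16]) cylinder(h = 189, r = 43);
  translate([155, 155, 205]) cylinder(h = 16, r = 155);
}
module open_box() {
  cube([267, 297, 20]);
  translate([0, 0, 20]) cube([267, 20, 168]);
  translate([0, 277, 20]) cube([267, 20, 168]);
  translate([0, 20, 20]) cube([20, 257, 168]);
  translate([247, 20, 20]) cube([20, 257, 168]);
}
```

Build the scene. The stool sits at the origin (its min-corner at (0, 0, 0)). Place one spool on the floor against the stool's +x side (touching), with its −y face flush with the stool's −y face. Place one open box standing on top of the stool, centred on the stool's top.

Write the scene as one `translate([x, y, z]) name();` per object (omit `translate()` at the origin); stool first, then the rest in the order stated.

stool();
translate([327, 0, 0]) spool();
translate([30, 29, 428]) open_box();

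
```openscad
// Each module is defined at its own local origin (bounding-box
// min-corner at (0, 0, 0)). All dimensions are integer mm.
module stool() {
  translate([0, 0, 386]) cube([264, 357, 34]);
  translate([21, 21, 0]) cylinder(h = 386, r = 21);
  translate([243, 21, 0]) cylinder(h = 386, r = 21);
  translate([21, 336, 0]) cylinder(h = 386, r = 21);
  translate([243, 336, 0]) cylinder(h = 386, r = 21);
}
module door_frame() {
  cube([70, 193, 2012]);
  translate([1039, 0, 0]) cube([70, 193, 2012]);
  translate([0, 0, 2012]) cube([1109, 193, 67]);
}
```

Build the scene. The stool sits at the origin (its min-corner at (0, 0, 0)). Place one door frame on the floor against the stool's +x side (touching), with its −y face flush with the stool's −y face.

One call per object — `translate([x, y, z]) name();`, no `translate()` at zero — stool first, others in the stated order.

stool();
translate([264, 0, 0]) door_frame();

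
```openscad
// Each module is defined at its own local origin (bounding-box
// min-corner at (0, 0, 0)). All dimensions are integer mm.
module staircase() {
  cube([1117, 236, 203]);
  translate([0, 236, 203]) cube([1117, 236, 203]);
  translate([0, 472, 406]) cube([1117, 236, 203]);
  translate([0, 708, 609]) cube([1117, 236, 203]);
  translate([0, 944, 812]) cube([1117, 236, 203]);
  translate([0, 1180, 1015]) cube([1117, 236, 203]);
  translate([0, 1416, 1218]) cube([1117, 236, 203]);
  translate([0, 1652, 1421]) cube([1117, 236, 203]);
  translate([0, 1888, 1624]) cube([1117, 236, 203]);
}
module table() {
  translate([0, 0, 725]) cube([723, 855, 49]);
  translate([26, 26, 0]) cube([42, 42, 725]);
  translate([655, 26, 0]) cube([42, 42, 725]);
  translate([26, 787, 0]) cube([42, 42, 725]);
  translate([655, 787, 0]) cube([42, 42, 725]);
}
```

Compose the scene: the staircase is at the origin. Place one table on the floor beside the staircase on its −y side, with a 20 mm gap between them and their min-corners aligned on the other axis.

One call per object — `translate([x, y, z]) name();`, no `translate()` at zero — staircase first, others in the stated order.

staircase();
translate([0, -875, 0]) table();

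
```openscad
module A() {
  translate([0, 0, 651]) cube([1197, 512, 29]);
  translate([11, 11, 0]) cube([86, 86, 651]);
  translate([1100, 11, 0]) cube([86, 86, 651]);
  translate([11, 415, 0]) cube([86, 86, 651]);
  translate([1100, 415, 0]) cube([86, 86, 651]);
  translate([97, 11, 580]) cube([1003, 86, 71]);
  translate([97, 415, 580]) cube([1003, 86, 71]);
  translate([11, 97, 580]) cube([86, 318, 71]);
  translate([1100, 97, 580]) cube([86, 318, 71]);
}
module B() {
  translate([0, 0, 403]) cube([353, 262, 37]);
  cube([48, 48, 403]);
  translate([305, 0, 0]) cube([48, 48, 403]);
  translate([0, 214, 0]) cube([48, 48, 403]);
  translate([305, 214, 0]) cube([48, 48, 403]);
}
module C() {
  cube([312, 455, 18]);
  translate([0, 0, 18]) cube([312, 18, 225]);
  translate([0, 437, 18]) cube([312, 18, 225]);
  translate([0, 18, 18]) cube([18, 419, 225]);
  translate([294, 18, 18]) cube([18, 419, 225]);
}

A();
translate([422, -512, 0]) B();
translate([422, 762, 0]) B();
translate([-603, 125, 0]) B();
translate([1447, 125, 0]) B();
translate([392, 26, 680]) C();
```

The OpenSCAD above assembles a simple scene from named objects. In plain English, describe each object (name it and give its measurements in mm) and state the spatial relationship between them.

A is a table with a 1197×512 mm rectangular top, 29 mm thick, top surface at z = 680 mm, supported by four 86×86 mm square legs, each inset 11 mm from the nearest pair of top edges, running from the floor. Four apron rails, 86 mm thick and 71 mm tall, run between adjacent legs with their top edges flush with the underside of the top and their outer faces flush with the legs' outer faces.

B is a simple wooden stool: a rectangular seat 353 mm (x) by 262 mm (y), 37 mm thick, top face at z = 440 mm, on four square legs, each 48×48 mm in cross-section. The legs rest on z = 0, each flush with a corner of the seat.

C is an open storage box with external size 312×455×243 mm and wall thickness 18 mm (the base is also 18 mm thick). The base covers the whole footprint; the four walls stand on the base, with the y-facing walls full-width and the x-facing walls fitting between their inner faces.

Four stools sit around the table at the −y, +y, −x, +x sides. The open box is on top of the table.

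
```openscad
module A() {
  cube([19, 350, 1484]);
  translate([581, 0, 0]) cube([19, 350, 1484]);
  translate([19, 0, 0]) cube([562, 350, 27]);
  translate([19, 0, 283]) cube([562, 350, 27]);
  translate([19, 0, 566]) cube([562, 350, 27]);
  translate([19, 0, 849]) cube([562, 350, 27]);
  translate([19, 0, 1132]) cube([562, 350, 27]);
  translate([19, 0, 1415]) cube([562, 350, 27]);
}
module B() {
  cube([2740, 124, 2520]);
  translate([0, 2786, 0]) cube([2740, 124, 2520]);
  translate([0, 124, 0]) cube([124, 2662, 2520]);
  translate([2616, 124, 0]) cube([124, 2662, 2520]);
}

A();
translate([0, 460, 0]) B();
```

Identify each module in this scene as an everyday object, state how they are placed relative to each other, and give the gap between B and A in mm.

A is a bookshelf. B is a house frame. The house frame is on the floor beside the bookshelf on its +y side. The gap between the house frame and the bookshelf is 110 mm.

The house frame's nearest face is 110 mm from the bookshelf's +y face.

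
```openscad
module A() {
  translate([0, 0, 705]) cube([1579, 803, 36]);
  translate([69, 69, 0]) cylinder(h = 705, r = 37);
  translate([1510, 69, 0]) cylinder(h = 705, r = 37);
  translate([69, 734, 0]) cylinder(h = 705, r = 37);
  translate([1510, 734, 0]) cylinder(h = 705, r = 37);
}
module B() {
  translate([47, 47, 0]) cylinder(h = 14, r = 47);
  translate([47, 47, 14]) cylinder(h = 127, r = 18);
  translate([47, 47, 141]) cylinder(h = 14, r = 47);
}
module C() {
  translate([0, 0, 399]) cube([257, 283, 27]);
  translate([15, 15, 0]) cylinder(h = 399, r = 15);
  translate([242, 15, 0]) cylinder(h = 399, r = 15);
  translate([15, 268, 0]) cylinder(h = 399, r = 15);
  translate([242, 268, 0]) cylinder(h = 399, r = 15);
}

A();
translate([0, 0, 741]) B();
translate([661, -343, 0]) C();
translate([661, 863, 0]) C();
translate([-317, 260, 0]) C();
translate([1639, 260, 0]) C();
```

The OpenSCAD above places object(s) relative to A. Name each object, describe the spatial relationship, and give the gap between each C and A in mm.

Each stool's nearest face is 60 mm from the table's bounding box.

A is a table. B is a spool. C is a stool. The spool is on top of the table. Four stools sit around the table at the −y, +y, −x, +x sides. The gap between each stool and the table is 60 mm.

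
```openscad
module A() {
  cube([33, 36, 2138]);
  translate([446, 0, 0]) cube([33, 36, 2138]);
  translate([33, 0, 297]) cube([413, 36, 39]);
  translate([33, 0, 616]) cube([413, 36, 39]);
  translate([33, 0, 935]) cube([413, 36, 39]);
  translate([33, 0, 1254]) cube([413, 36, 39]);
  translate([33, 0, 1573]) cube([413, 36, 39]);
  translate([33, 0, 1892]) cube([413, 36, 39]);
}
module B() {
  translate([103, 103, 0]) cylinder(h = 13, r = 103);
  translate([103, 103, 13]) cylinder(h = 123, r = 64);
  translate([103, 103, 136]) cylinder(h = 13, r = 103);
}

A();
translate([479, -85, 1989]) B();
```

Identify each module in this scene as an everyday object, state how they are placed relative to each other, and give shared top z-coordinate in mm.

Both tops at z = 2138 mm.

A is a ladder. B is a spool. The spool is beside the ladder with their tops flush at z = 2138. The shared top z-coordinate is 2138 mm.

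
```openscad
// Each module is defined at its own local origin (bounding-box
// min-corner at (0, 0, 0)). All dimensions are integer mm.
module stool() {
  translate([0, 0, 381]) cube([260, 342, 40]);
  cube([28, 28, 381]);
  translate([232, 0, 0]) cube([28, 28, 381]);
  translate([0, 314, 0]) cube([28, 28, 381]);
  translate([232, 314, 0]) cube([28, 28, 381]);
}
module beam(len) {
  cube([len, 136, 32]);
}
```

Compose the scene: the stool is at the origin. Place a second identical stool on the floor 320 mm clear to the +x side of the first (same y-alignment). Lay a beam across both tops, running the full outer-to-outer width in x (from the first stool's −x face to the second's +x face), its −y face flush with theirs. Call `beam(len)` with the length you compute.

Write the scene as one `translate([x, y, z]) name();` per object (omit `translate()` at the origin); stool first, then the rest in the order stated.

stool();
translate([580, 0, 0]) stool();
translate([0, 0, 421]) beam(840);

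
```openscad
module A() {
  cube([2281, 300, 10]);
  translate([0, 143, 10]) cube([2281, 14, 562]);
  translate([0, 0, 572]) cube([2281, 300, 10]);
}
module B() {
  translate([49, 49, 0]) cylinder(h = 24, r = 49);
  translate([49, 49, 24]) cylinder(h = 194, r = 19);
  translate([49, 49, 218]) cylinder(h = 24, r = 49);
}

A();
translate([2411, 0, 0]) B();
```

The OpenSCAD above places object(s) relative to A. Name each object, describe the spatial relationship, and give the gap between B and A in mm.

A is an I-beam. B is a spool. The spool is on the floor beside the I-beam on its +x side. The gap between the spool and the I-beam is 130 mm.

The spool's nearest face is 130 mm from the I-beam's +x face.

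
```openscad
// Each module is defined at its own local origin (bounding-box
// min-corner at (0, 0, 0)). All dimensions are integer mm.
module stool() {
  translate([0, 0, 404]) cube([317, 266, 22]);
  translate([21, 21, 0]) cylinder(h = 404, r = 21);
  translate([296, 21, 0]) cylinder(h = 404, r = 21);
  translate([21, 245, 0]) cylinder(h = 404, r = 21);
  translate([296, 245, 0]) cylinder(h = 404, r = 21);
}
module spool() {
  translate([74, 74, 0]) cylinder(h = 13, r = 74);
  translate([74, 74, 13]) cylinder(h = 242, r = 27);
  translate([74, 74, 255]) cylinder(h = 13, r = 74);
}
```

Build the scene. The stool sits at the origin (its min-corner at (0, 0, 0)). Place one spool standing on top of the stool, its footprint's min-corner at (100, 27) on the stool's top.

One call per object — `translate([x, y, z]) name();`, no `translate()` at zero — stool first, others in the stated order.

stool();
translate([100, 27, 426]) spool();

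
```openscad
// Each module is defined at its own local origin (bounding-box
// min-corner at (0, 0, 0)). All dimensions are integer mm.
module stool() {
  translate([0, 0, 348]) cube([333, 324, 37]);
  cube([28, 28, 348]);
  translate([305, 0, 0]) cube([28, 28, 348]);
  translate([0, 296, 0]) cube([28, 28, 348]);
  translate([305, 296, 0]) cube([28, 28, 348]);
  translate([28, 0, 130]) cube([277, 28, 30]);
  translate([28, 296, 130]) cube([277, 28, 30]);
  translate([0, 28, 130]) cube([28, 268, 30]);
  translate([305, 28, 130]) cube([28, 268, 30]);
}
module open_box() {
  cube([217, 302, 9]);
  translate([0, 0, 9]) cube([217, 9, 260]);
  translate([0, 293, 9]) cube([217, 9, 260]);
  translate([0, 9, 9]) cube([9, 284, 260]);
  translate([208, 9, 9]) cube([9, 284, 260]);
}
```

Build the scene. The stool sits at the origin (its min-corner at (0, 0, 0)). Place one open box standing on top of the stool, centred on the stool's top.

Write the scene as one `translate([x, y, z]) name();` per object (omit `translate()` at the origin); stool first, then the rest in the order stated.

stool();
translate([58, 11, 385]) open_box();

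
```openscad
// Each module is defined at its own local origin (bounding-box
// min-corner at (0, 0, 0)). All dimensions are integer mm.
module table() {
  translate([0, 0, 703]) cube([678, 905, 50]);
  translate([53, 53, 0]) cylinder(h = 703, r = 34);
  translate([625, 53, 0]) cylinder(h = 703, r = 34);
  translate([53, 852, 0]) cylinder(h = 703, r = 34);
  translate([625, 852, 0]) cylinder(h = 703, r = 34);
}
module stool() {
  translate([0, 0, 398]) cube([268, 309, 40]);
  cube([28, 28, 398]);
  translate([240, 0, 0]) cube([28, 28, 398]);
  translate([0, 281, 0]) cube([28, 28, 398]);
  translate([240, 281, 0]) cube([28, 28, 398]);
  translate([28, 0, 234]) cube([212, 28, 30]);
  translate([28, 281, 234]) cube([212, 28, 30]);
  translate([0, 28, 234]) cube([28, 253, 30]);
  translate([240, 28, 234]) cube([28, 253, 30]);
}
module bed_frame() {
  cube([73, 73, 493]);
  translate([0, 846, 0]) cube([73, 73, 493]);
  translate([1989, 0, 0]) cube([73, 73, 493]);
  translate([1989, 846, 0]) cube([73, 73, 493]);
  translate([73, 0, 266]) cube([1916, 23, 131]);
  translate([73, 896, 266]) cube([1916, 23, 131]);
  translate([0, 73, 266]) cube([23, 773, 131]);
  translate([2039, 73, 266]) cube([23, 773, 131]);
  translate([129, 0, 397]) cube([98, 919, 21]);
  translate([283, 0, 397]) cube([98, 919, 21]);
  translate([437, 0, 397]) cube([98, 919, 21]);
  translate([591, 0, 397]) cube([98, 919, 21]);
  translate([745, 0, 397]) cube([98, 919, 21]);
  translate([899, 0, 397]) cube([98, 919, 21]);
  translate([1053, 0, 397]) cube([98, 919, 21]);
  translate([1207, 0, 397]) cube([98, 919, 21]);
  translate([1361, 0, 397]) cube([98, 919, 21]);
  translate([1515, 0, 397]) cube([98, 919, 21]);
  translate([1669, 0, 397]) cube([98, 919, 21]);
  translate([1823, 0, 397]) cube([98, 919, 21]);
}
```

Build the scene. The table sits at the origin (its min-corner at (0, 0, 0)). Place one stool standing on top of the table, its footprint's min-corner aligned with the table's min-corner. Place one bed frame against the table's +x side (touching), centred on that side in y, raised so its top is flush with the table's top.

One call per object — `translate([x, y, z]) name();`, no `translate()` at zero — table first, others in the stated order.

table();
translate([0, 0, 753]) stool();
translate([678, -7, 260]) bed_frame();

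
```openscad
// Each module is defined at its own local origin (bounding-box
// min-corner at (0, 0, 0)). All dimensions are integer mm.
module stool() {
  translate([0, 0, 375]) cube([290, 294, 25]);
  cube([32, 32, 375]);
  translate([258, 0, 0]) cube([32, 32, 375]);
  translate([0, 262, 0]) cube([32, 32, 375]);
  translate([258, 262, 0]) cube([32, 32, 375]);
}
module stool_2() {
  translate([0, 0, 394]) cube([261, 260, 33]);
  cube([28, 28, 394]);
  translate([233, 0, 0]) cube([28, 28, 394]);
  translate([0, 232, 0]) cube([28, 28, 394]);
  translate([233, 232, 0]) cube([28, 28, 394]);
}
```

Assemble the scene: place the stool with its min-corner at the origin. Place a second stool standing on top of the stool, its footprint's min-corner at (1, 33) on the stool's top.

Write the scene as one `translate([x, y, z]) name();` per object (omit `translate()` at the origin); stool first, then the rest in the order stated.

stool();
translate([1, 33, 400]) stool_2();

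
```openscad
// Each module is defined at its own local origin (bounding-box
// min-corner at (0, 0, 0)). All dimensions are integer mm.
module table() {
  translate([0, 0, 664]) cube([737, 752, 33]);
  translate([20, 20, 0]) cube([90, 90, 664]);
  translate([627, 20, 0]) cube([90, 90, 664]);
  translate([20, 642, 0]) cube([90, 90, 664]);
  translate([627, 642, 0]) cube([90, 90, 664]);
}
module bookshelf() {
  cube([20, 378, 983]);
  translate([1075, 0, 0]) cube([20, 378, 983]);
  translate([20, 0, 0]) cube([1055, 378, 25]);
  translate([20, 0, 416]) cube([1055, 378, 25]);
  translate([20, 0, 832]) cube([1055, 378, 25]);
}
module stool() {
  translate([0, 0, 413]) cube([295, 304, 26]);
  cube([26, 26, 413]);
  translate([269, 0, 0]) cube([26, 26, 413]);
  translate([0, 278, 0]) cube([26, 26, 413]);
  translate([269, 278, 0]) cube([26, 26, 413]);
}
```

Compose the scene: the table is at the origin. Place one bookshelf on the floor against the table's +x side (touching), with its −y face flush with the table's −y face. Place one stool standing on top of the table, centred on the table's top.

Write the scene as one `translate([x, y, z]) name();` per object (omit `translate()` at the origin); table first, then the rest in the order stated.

table();
translate([737, 0, 0]) bookshelf();
translate([221, 224, 697]) stool();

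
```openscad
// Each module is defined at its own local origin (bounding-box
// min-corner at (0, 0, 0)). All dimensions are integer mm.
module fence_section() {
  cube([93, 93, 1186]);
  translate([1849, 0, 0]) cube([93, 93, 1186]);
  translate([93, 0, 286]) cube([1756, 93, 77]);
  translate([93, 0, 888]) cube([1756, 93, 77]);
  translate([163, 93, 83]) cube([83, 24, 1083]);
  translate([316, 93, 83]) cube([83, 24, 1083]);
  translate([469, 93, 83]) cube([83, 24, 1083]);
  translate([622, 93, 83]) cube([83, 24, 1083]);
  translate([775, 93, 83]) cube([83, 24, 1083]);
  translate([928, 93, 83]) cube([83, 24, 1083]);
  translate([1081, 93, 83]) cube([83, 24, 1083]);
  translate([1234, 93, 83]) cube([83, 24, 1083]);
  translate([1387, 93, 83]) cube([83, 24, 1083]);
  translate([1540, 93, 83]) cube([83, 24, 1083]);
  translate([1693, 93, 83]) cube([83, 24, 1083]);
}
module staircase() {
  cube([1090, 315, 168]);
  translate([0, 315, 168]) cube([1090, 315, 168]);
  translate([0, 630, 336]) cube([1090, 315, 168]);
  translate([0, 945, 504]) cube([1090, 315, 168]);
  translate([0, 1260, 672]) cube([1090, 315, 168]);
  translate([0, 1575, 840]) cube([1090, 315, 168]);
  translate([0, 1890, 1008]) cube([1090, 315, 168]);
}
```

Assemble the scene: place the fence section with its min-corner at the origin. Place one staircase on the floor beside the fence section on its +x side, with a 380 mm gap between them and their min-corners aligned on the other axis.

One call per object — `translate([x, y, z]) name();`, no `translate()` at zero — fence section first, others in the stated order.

fence_section();
translate([2322, 0, 0]) staircase();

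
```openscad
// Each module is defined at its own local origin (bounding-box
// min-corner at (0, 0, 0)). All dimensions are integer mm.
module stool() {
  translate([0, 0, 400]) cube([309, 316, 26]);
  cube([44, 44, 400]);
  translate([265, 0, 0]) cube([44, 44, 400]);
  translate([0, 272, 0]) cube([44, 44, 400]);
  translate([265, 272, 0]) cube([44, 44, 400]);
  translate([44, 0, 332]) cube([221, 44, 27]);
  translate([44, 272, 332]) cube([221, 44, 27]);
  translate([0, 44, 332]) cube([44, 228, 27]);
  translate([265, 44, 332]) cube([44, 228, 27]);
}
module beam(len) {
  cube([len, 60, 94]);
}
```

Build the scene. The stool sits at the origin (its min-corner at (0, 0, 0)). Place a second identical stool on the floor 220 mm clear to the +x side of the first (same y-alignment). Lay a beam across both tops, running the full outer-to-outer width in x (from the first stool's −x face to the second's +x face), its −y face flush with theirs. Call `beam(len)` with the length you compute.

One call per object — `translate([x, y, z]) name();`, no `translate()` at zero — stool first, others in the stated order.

stool();
translate([529, 0, 0]) stool();
translate([0, 0, 426]) beam(838);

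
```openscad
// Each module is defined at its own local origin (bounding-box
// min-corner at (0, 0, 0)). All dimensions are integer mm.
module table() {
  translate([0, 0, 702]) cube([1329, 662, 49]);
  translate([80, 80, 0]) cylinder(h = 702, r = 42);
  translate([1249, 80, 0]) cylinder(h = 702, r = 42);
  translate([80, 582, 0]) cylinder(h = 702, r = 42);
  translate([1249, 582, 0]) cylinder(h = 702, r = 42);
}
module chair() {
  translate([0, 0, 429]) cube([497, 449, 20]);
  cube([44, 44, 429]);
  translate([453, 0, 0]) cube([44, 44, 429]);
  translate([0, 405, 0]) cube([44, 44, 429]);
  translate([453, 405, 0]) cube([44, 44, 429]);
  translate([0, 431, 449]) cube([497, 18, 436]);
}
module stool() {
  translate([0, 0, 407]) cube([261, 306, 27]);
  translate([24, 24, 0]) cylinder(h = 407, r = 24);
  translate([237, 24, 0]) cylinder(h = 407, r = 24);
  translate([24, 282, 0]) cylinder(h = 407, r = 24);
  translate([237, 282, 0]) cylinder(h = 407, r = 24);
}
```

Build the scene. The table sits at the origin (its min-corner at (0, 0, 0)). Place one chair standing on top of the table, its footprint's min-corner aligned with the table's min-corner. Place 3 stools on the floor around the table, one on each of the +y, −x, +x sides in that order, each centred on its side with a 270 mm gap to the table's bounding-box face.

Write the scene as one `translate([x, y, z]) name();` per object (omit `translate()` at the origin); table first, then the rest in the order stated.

table();
translate([0, 0, 751]) chair();
translate([534, 932, 0]) stool();
translate([-531, 178, 0]) stool();
translate([1599, 178, 0]) stool();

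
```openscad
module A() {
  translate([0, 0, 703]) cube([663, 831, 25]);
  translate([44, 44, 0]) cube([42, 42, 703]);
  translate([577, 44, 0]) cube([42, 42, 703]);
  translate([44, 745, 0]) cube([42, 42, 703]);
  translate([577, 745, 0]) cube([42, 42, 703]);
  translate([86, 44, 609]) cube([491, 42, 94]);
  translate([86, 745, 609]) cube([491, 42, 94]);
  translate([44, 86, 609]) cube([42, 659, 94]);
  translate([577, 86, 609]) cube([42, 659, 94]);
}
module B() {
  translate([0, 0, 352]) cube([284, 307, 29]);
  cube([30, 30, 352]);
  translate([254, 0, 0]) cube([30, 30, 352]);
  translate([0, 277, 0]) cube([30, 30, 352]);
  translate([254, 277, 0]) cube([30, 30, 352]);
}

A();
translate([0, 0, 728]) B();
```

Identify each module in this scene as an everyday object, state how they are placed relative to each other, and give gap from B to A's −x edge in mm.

A is a table. B is a stool. The stool is on top of the table. The gap from the stool to the table's −x edge is 0 mm.

The stool's min-x is at 0; the table's min-x is 0; gap = 0 mm.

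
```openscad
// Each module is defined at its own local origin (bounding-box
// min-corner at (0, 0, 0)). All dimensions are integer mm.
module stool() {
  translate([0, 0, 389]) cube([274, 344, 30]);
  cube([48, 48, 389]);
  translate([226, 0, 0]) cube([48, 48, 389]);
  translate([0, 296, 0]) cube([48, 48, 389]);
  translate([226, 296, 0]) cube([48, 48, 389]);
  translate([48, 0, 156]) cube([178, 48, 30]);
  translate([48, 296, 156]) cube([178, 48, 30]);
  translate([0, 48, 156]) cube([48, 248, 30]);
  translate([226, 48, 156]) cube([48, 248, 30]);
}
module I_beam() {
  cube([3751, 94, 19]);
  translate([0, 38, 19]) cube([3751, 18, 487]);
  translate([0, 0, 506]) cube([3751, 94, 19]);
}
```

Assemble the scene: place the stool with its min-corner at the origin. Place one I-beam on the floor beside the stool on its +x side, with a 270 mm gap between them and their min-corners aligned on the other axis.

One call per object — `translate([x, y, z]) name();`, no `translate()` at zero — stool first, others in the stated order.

stool();
translate([544, 0, 0]) I_beam();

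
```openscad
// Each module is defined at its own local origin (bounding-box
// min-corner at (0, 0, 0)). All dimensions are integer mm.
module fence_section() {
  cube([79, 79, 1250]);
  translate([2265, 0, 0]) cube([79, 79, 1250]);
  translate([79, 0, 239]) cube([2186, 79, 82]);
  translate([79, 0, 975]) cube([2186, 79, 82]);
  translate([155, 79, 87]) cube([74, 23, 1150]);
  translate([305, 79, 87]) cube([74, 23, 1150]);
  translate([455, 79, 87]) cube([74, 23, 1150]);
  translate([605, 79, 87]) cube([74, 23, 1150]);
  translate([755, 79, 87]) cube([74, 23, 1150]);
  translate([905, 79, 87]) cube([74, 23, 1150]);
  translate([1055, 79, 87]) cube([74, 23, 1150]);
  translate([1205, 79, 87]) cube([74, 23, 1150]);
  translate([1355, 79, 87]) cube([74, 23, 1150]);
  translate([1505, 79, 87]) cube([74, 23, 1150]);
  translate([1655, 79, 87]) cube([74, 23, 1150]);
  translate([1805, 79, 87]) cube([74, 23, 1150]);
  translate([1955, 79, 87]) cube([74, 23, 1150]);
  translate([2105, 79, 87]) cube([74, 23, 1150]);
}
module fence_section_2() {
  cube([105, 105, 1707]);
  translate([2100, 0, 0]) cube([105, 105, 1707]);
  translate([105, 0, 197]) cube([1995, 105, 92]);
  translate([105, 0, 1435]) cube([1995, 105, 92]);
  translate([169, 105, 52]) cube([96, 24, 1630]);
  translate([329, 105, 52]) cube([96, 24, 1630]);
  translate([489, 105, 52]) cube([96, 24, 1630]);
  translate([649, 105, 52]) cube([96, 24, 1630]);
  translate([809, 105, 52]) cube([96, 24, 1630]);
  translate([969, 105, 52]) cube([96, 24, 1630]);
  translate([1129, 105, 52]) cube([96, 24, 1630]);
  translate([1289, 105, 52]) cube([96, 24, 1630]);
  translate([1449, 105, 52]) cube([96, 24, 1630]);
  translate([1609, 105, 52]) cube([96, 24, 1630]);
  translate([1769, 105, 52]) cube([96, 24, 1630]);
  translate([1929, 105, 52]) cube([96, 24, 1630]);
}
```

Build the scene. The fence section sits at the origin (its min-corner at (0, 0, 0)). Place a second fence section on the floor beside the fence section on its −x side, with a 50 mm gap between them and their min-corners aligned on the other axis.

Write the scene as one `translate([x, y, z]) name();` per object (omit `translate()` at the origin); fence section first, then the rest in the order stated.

fence_section();
translate([-2255, 0, 0]) fence_section_2();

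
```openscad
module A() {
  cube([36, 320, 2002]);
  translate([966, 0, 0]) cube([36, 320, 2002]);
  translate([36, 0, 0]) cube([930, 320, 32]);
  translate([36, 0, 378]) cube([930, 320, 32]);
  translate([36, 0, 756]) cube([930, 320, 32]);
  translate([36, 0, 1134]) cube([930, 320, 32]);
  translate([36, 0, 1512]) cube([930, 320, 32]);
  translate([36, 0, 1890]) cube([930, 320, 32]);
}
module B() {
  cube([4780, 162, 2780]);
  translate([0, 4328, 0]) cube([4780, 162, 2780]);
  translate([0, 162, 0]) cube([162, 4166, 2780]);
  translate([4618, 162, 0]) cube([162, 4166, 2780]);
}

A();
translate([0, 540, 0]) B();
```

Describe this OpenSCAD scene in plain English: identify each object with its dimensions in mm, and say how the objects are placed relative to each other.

A is a bookshelf 1002 mm wide overall, 320 mm deep and 2002 mm tall. The two sides are 36 mm thick vertical panels. 6 horizontal shelves of 32 mm thickness span between the inner faces of the sides; the lowest shelf sits on the floor and shelves are stacked with a clear vertical gap of 346 mm between each pair.

B is the wall frame of a small rectangular building: four walls, each 2780 mm tall and 162 mm thick, enclosing a footprint 4780 mm (x) by 4490 mm (y) outside-to-outside, with no floor or roof. The front and back walls (the −y and +y sides) span the full width; the two side walls fit between them.

The house frame is on the floor beside the bookshelf on its +y side.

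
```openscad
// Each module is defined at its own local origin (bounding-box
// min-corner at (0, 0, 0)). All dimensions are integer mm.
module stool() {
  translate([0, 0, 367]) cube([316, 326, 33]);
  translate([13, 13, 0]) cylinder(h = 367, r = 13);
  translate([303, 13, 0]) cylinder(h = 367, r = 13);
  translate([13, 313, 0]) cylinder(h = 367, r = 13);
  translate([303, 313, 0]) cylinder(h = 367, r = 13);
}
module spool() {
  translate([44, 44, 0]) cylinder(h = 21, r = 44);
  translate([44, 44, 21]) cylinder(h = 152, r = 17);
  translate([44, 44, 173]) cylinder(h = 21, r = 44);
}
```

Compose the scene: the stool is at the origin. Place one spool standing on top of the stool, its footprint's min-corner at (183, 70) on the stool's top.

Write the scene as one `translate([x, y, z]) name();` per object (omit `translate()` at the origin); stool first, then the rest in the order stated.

stool();
translate([183, 70, 400]) spool();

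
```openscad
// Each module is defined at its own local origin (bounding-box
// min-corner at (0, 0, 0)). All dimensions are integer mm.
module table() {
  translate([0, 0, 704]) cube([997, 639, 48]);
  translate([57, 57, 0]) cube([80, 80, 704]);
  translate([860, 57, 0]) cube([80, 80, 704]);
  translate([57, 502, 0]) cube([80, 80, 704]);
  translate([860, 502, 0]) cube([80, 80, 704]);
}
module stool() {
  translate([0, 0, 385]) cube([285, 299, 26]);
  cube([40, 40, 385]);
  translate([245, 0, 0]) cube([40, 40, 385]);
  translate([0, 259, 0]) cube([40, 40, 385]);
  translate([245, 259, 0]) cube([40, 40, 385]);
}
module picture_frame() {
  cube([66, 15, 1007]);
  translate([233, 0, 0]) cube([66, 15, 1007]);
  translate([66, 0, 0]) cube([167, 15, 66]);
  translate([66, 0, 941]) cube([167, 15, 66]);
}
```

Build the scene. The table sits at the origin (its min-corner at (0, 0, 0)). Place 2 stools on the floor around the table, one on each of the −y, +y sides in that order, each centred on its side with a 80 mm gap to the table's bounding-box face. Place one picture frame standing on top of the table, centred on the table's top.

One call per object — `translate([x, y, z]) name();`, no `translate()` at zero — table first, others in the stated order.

table();
translate([356, -379, 0]) stool();
translate([356, 719, 0]) stool();
translate([349, 312, 752]) picture_frame();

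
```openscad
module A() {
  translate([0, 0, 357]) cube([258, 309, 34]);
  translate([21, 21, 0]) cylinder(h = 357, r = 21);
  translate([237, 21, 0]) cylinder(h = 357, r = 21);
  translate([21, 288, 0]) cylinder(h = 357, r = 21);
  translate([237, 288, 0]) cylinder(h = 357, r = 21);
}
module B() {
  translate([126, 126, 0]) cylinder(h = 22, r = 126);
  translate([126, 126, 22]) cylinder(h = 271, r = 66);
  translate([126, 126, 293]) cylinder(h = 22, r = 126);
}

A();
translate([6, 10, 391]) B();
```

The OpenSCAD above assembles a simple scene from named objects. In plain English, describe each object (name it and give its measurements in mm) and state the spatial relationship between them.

A is a four-legged stool. The seat is 258×309 mm, 34 mm thick, top at z = 391 mm. It stands on four round legs, each 42 mm in diameter, from z = 0 to the seat underside, each leg's axis is inset half a diameter from the nearest pair of seat edges (so the leg's bounding box is flush with the corner).

B is a spool: two coaxial disc flanges of radius 126 mm and thickness 22 mm, joined by a core cylinder of radius 66 mm and height 271 mm. The lower flange rests on z = 0 and the three cylinders share a vertical axis.

The spool is on top of the stool.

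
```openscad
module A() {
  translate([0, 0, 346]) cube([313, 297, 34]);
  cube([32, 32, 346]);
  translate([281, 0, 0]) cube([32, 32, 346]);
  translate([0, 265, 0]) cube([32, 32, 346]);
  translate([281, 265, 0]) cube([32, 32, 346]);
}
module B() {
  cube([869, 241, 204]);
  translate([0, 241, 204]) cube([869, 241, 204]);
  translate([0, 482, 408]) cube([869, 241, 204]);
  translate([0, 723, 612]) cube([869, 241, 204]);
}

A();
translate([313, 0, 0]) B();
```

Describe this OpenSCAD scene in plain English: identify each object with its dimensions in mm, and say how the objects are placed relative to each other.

A is a four-legged stool. The seat is a 313×297×34 mm slab whose top surface is at z = 380 mm; four square legs, each 32×32 mm in cross-section, run from the floor (z = 0) to the underside of the seat, each flush with a corner of the seat.

B is a straight staircase of 4 solid steps. Each step is 869 mm wide (x), 241 mm deep (y, the going) and 204 mm tall (the rise). The first step rests on the floor; each subsequent step sits one going further in +y and one rise higher in +z, directly behind and above the previous step with no overlap.

The staircase is against the stool's +x side, with their −y faces flush.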